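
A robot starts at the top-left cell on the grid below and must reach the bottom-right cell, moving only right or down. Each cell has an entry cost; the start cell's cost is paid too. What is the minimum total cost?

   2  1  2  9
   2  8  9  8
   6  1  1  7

19

Take [0,0]→[1,0]→[2,0]→[2,1]→[2,2]→[2,3] for a total of 2 + 2 + 6 + 1 + 1 + 7 = 19.
(Top row then right column would cost 29.)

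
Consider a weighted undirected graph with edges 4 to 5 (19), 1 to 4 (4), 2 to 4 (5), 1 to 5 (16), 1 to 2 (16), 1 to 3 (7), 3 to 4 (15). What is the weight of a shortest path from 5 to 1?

Candidate routes:
5→4→2→1: 19 + 5 + 16 = 40
5→4→3→1: 19 + 15 + 7 = 41
5→4→1: 19 + 4 = 23
5→1: 16
Best route has total 16.

16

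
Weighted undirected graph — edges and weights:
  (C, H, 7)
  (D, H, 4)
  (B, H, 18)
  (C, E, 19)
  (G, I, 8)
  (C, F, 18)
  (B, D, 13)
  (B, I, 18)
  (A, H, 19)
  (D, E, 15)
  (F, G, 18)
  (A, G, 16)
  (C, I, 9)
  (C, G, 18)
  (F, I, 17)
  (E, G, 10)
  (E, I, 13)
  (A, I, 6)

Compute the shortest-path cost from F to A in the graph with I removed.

34

Checking several routes:
F -> C -> G -> A: 18 + 18 + 16 = 52
F -> C -> H -> A: 18 + 7 + 19 = 44
F -> G -> A: 18 + 16 = 34
F -> G -> C -> H -> A: 18 + 18 + 7 + 19 = 62
Best route has total 34.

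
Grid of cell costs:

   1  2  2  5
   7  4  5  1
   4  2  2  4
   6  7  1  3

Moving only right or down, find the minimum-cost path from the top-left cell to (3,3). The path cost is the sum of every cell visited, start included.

15

Best path: r0c0 → r0c1 → r1c1 → r2c1 → r2c2 → r3c2 → r3c3
Cost: 1 + 2 + 4 + 2 + 2 + 1 + 3 = 15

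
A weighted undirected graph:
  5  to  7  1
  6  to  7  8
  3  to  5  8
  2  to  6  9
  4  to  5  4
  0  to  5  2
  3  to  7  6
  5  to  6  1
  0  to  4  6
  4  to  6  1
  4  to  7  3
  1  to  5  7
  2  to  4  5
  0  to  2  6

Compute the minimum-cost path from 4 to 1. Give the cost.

Some routes from 4 to 1:
4 → 6 → 5 → 1: 1 + 1 + 7 = 9
4 → 5 → 1: 4 + 7 = 11
4 → 7 → 5 → 1: 3 + 1 + 7 = 11
Best route has total 9.

9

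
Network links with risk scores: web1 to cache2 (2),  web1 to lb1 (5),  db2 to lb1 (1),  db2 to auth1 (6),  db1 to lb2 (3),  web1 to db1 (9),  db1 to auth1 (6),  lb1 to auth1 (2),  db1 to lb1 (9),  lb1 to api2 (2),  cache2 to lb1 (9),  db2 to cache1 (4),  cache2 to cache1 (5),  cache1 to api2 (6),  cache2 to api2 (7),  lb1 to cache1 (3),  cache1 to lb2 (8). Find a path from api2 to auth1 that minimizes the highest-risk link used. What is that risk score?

2

Checking several routes:
api2 -> cache1 -> lb1 -> auth1: max(6, 3, 2) = 6
api2 -> cache1 -> db2 -> lb1 -> auth1: max(6, 4, 1, 2) = 6
api2 -> cache1 -> db2 -> auth1: max(6, 4, 6) = 6
api2 -> cache1 -> lb1 -> db2 -> auth1: max(6, 3, 1, 6) = 6
api2 -> lb1 -> auth1: max(2, 2) = 2
Best route has worst link 2.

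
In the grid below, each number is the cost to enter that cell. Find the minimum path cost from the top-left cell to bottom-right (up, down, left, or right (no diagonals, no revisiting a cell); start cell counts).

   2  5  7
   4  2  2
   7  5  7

17

Cheapest: (0,0) → (1,0) → (1,1) → (1,2) → (2,2)
  2 + 4 + 2 + 2 + 7 = 17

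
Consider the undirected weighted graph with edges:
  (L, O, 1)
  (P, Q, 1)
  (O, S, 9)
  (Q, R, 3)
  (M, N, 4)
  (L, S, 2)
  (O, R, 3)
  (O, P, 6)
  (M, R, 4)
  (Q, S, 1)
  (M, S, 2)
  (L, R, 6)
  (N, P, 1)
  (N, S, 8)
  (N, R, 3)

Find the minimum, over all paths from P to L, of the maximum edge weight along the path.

Some routes from P to L:
P-Q-S-L: max(1, 1, 2) = 2
P-Q-R-O-L: max(1, 3, 3, 1) = 3
P-Q-R-M-S-L: max(1, 3, 4, 2, 2) = 4
P-Q-R-N-M-S-L: max(1, 3, 3, 4, 2, 2) = 4
P-N-R-O-L: max(1, 3, 3, 1) = 3
P-N-R-Q-S-L: max(1, 3, 3, 1, 2) = 3
Smallest bottleneck: 2.

2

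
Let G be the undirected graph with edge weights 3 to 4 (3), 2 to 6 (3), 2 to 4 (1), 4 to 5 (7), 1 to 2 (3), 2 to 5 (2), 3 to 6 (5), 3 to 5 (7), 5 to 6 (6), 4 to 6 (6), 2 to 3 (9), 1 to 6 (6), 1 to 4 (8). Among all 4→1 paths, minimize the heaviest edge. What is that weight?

3

Some routes from 4 to 1:
4 - 6 - 5 - 2 - 1: max(6, 6, 2, 3) = 6
4 - 6 - 1: max(6, 6) = 6
4 - 3 - 6 - 2 - 1: max(3, 5, 3, 3) = 5
4 - 2 - 5 - 6 - 1: max(1, 2, 6, 6) = 6
4 - 2 - 1: max(1, 3) = 3
4 - 2 - 6 - 1: max(1, 3, 6) = 6
Smallest bottleneck: 3.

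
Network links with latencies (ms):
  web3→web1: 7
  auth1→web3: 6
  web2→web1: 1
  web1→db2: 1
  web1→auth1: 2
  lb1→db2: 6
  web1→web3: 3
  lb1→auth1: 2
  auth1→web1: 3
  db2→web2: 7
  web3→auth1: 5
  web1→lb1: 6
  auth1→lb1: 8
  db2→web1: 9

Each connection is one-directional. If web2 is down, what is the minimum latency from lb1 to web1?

Routes from lb1 to web1 avoiding web2:
lb1→auth1→web3→web1: 2 + 6 + 7 = 15
lb1→auth1→web1: 2 + 3 = 5
lb1→db2→web1: 6 + 9 = 15
Shortest: 5 ms.

5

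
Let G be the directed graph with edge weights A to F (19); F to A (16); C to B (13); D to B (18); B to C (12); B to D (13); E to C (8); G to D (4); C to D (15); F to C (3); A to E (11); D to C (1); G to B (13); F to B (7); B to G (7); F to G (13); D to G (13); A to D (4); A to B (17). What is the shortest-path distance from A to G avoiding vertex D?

Routes from A to G avoiding D:
A→E→C→B→G: 11 + 8 + 13 + 7 = 39
A→F→C→B→G: 19 + 3 + 13 + 7 = 42
A→F→B→G: 19 + 7 + 7 = 33
A→F→G: 19 + 13 = 32
A→B→G: 17 + 7 = 24
The minimum is 24.

24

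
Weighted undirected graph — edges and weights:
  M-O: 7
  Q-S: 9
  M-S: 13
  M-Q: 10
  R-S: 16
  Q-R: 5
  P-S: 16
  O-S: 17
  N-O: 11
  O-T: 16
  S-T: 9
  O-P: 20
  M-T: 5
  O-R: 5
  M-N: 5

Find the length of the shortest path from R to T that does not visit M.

21

Comparing a few candidate routes:
R - O - T: 5 + 16 = 21
R - S - T: 16 + 9 = 25
R - Q - S - T: 5 + 9 + 9 = 23
Best route has total 21.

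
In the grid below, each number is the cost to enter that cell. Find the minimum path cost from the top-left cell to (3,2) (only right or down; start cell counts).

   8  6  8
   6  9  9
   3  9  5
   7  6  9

Best path: (0,0)→(1,0)→(2,0)→(3,0)→(3,1)→(3,2)
Cost: 8 + 6 + 3 + 7 + 6 + 9 = 39
For comparison, the top-then-right route costs 45.

39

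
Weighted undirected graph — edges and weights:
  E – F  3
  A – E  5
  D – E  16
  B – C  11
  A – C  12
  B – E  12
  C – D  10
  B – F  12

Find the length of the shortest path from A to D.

A few of the A→D routes:
A - E - D: 5 + 16 = 21
A - E - F - B - C - D: 5 + 3 + 12 + 11 + 10 = 41
A - C - D: 12 + 10 = 22
A - E - B - C - D: 5 + 12 + 11 + 10 = 38
The minimum is 21.

21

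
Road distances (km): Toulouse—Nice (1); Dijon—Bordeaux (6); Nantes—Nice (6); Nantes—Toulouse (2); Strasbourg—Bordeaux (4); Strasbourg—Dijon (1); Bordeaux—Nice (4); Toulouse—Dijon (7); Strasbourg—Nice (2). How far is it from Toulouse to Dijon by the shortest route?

4

Comparing a few candidate routes:
Toulouse → Dijon: 7
Toulouse → Nice → Bordeaux → Dijon: 1 + 4 + 6 = 11
Toulouse → Nice → Strasbourg → Dijon: 1 + 2 + 1 = 4
Toulouse → Nice → Bordeaux → Strasbourg → Dijon: 1 + 4 + 4 + 1 = 10
Toulouse → Nantes → Nice → Strasbourg → Dijon: 2 + 6 + 2 + 1 = 11
Shortest: 4 km.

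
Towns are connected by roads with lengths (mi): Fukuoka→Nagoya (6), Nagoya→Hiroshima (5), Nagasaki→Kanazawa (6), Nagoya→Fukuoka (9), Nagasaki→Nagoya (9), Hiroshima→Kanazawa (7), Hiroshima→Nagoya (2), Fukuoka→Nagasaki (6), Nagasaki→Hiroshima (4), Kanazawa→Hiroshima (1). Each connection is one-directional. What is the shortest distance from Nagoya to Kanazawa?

Paths from Nagoya to Kanazawa:
Nagoya-Fukuoka-Nagasaki-Hiroshima-Kanazawa: 9 + 6 + 4 + 7 = 26
Nagoya-Fukuoka-Nagasaki-Kanazawa: 9 + 6 + 6 = 21
Nagoya-Hiroshima-Kanazawa: 5 + 7 = 12
Shortest: 12 mi.

12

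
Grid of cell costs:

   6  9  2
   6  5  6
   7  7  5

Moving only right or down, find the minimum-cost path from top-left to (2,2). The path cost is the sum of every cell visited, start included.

28

One optimal route is (0,0) -> (0,1) -> (0,2) -> (1,2) -> (2,2).
Its cost is 6 + 9 + 2 + 6 + 5 = 28.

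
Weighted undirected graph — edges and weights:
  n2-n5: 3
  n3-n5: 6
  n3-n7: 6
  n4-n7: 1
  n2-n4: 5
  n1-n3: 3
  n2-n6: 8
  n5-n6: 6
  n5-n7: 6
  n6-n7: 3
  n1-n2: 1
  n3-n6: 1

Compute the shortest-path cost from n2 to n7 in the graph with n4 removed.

Comparing a few candidate routes:
n2-n1-n3-n7: 1 + 3 + 6 = 10
n2-n5-n7: 3 + 6 = 9
n2-n1-n3-n6-n7: 1 + 3 + 1 + 3 = 8
n2-n6-n7: 8 + 3 = 11
Shortest: 8.

8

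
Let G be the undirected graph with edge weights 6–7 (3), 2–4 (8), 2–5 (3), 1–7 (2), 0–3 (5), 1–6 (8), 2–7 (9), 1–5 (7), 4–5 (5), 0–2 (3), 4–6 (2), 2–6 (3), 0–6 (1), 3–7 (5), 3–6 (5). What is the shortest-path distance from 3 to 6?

5

A few of the 3→6 routes:
3 -> 7 -> 6: 5 + 3 = 8
3 -> 0 -> 6: 5 + 1 = 6
3 -> 6: 5
The minimum is 5.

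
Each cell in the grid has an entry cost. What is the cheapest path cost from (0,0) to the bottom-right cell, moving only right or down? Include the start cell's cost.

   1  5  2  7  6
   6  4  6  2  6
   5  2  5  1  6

23

Best path: r0c0 -> r0c1 -> r0c2 -> r1c2 -> r1c3 -> r2c3 -> r2c4
Cost: 1 + 5 + 2 + 6 + 2 + 1 + 6 = 23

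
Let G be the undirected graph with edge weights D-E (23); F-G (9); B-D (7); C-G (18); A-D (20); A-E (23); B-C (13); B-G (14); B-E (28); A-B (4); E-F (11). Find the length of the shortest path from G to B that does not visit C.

14

A few of the G→B routes:
G→F→E→B: 9 + 11 + 28 = 48
G→F→E→A→B: 9 + 11 + 23 + 4 = 47
G→B: 14
Best route has total 14.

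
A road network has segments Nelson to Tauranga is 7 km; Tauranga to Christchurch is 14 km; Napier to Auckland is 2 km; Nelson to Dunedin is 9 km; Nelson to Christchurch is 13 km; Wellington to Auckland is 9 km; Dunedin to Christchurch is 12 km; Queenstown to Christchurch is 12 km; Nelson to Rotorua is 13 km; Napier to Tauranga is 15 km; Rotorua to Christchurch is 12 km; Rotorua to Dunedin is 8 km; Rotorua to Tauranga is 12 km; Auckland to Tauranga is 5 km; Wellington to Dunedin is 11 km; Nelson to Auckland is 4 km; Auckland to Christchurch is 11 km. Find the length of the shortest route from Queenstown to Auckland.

Comparing a few candidate routes:
Queenstown - Christchurch - Tauranga - Auckland: 12 + 14 + 5 = 31
Queenstown - Christchurch - Auckland: 12 + 11 = 23
Queenstown - Christchurch - Nelson - Auckland: 12 + 13 + 4 = 29
Queenstown - Christchurch - Dunedin - Nelson - Auckland: 12 + 12 + 9 + 4 = 37
Shortest: 23 km.

23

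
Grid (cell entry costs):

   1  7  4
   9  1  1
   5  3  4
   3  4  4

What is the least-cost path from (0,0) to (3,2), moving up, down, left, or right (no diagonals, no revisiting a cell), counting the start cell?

Cheapest: r0c0 → r0c1 → r1c1 → r1c2 → r2c2 → r3c2
  1 + 7 + 1 + 1 + 4 + 4 = 18

18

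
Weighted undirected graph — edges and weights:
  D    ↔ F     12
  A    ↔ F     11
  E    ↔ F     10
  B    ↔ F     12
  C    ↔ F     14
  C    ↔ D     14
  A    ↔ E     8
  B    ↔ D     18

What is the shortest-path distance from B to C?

Candidate routes:
B -> F -> C: 12 + 14 = 26
B -> F -> D -> C: 12 + 12 + 14 = 38
B -> D -> F -> C: 18 + 12 + 14 = 44
B -> D -> C: 18 + 14 = 32
The minimum is 26.

26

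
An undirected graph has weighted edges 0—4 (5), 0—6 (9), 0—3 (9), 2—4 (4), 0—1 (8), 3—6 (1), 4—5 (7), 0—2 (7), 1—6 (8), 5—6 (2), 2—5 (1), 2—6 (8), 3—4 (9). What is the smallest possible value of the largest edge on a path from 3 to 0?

5

Checking several routes:
3 -> 6 -> 2 -> 5 -> 4 -> 0: max(1, 8, 1, 7, 5) = 8
3 -> 6 -> 5 -> 2 -> 0: max(1, 2, 1, 7) = 7
3 -> 6 -> 5 -> 4 -> 2 -> 0: max(1, 2, 7, 4, 7) = 7
3 -> 6 -> 5 -> 2 -> 4 -> 0: max(1, 2, 1, 4, 5) = 5
3 -> 6 -> 5 -> 4 -> 0: max(1, 2, 7, 5) = 7
Best route has worst link 5.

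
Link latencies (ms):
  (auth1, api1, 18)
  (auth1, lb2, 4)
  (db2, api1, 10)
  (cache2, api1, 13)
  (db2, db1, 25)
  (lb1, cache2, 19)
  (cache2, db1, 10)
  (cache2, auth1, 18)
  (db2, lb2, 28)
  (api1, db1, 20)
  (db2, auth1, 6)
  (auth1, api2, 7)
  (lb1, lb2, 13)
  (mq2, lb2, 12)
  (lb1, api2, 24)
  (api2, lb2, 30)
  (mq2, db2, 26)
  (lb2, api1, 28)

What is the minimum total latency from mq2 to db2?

22

Comparing a few candidate routes:
mq2 - db2: 26
mq2 - lb2 - auth1 - db2: 12 + 4 + 6 = 22
mq2 - lb2 - api1 - db2: 12 + 28 + 10 = 50
mq2 - lb2 - db2: 12 + 28 = 40
mq2 - lb2 - auth1 - api1 - db2: 12 + 4 + 18 + 10 = 44
Shortest: 22 ms.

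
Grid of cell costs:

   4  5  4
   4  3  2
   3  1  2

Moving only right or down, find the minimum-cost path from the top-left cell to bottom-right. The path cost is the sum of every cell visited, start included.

One optimal route is (0,0) → (1,0) → (1,1) → (2,1) → (2,2).
Its cost is 4 + 4 + 3 + 1 + 2 = 14.
For comparison, the top-then-right route costs 17.

14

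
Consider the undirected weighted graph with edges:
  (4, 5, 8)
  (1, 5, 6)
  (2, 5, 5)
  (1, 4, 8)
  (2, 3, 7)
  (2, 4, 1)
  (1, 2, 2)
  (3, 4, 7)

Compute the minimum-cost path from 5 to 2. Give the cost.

Some routes from 5 to 2:
5 - 1 - 2: 6 + 2 = 8
5 - 4 - 2: 8 + 1 = 9
5 - 2: 5
Shortest: 5.

5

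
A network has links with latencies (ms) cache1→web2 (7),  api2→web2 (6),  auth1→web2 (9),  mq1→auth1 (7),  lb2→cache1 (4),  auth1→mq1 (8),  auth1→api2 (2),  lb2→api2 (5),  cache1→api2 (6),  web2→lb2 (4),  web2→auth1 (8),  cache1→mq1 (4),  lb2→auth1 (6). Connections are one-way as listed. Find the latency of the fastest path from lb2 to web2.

Checking several routes:
lb2-auth1-api2-web2: 6 + 2 + 6 = 14
lb2-api2-web2: 5 + 6 = 11
lb2-cache1-web2: 4 + 7 = 11
Shortest: 11 ms.

11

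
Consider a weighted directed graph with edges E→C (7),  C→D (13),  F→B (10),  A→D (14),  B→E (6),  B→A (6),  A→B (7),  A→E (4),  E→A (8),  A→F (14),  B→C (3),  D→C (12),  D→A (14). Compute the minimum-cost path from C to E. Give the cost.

Paths from C to E:
C - D - A - E: 13 + 14 + 4 = 31
C - D - A - B - E: 13 + 14 + 7 + 6 = 40
C - D - A - F - B - E: 13 + 14 + 14 + 10 + 6 = 57
The minimum is 31.

31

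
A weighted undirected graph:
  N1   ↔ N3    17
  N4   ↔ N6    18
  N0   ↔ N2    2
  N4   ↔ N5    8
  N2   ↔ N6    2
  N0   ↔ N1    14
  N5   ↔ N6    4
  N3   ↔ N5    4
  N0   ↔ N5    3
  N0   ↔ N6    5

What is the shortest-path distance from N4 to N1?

25

Comparing a few candidate routes:
N4-N5-N6-N2-N0-N1: 8 + 4 + 2 + 2 + 14 = 30
N4-N5-N3-N1: 8 + 4 + 17 = 29
N4-N5-N0-N1: 8 + 3 + 14 = 25
Shortest: 25.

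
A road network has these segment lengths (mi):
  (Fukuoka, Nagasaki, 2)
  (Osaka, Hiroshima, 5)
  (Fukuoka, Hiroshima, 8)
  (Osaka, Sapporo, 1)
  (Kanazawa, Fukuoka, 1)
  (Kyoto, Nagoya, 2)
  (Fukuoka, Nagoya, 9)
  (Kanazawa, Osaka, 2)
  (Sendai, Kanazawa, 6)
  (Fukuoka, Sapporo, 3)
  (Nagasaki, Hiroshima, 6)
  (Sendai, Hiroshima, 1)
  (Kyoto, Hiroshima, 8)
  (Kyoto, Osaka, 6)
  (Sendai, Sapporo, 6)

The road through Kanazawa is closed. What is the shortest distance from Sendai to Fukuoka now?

A few of the Sendai→Fukuoka routes:
Sendai→Hiroshima→Nagasaki→Fukuoka: 1 + 6 + 2 = 9
Sendai→Hiroshima→Kyoto→Nagoya→Fukuoka: 1 + 8 + 2 + 9 = 20
Sendai→Sapporo→Fukuoka: 6 + 3 = 9
Sendai→Hiroshima→Kyoto→Osaka→Sapporo→Fukuoka: 1 + 8 + 6 + 1 + 3 = 19
Sendai→Hiroshima→Fukuoka: 1 + 8 = 9
Sendai→Hiroshima→Osaka→Sapporo→Fukuoka: 1 + 5 + 1 + 3 = 10
The minimum is 9 mi.

9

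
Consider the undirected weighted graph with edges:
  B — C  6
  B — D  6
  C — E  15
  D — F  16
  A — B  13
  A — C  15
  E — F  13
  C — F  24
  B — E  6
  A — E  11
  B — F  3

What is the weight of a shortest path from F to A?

Some routes from F to A:
F → B → E → A: 3 + 6 + 11 = 20
F → B → A: 3 + 13 = 16
F → E → A: 13 + 11 = 24
The minimum is 16.

16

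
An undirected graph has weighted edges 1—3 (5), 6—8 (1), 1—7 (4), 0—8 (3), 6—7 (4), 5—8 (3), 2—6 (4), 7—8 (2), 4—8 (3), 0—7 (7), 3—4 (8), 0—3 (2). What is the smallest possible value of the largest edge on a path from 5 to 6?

Checking several routes:
5 → 8 → 0 → 3 → 1 → 7 → 6: max(3, 3, 2, 5, 4, 4) = 5
5 → 8 → 7 → 6: max(3, 2, 4) = 4
5 → 8 → 6: max(3, 1) = 3
The minimum achievable maximum is 3.

3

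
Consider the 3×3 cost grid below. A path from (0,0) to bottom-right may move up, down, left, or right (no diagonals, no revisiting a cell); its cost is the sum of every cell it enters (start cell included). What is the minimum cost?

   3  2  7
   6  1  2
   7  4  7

15

Best path: r0c0 r0c1 r1c1 r1c2 r2c2
Cost: 3 + 2 + 1 + 2 + 7 = 15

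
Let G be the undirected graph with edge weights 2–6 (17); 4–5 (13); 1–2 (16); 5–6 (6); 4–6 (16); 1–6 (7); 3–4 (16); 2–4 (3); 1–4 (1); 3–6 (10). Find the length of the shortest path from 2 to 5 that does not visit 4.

Routes from 2 to 5 avoiding 4:
2 - 1 - 6 - 5: 16 + 7 + 6 = 29
2 - 6 - 5: 17 + 6 = 23
The minimum is 23.

23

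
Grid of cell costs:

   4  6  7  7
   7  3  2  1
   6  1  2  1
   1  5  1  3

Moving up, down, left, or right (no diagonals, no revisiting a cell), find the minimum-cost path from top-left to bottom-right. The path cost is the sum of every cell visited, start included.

20

Best path: [0,0] [0,1] [1,1] [1,2] [1,3] [2,3] [3,3]
Cost: 4 + 6 + 3 + 2 + 1 + 1 + 3 = 20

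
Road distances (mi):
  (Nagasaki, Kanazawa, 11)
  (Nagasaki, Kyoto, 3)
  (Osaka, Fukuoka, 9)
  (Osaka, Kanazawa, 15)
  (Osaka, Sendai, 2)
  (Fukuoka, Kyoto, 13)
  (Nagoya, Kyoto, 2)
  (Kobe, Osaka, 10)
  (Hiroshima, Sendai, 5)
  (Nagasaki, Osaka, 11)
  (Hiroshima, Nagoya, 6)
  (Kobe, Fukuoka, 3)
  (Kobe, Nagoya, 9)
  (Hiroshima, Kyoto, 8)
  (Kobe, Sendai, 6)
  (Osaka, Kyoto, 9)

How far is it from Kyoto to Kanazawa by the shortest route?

14

Some routes from Kyoto to Kanazawa:
Kyoto - Nagasaki - Osaka - Kanazawa: 3 + 11 + 15 = 29
Kyoto - Nagasaki - Kanazawa: 3 + 11 = 14
Kyoto - Osaka - Kanazawa: 9 + 15 = 24
The minimum is 14 mi.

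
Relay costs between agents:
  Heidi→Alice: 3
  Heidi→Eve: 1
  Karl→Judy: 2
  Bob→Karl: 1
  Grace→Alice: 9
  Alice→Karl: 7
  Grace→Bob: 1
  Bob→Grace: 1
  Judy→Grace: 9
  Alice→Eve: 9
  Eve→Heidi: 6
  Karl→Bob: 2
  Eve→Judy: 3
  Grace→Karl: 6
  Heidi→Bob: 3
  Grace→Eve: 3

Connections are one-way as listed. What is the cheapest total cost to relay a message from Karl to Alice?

Candidate routes:
Karl-Judy-Grace-Alice: 2 + 9 + 9 = 20
Karl-Bob-Grace-Eve-Heidi-Alice: 2 + 1 + 3 + 6 + 3 = 15
Karl-Bob-Grace-Alice: 2 + 1 + 9 = 12
Karl-Judy-Grace-Eve-Heidi-Alice: 2 + 9 + 3 + 6 + 3 = 23
Best route has total 12.

12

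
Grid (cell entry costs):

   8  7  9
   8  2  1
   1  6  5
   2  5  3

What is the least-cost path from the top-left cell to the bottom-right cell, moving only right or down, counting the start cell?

Take [0,0] -> [0,1] -> [1,1] -> [1,2] -> [2,2] -> [3,2] for a total of 8 + 7 + 2 + 1 + 5 + 3 = 26.

26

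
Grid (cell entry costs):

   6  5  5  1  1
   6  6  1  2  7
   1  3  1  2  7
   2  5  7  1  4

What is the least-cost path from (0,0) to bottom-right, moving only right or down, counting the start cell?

24

Cheapest: [0,0]→[1,0]→[2,0]→[2,1]→[2,2]→[2,3]→[3,3]→[3,4]
  6 + 6 + 1 + 3 + 1 + 2 + 1 + 4 = 24
For comparison, the top-then-right route costs 36.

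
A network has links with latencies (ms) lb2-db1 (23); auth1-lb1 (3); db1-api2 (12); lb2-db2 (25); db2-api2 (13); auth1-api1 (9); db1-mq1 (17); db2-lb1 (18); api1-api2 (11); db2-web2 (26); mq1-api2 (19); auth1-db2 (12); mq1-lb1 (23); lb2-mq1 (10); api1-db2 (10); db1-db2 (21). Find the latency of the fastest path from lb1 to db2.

15

Some routes from lb1 to db2:
lb1→auth1→db2: 3 + 12 = 15
lb1→db2: 18
lb1→auth1→api1→db2: 3 + 9 + 10 = 22
Best route has total 15 ms.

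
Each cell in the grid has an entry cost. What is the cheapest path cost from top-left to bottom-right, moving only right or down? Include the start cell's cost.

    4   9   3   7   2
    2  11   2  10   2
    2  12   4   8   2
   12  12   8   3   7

Take (0,0)→(0,1)→(0,2)→(0,3)→(0,4)→(1,4)→(2,4)→(3,4) for a total of 4 + 9 + 3 + 7 + 2 + 2 + 2 + 7 = 36.

36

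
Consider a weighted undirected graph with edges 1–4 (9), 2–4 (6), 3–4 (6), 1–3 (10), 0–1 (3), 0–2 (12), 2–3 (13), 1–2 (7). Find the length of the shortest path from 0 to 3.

13

Checking several routes:
0→1→2→4→3: 3 + 7 + 6 + 6 = 22
0→1→3: 3 + 10 = 13
0→1→4→3: 3 + 9 + 6 = 18
Shortest: 13.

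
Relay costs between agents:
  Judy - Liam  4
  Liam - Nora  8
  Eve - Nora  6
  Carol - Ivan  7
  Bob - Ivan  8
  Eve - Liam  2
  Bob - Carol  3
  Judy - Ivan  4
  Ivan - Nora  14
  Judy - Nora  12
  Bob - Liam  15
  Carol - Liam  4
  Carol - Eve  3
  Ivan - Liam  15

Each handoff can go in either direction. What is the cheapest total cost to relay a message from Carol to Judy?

8

Some routes from Carol to Judy:
Carol → Liam → Judy: 4 + 4 = 8
Carol → Ivan → Judy: 7 + 4 = 11
Carol → Eve → Liam → Judy: 3 + 2 + 4 = 9
Carol → Bob → Ivan → Judy: 3 + 8 + 4 = 15
Carol → Eve → Nora → Judy: 3 + 6 + 12 = 21
Shortest: 8.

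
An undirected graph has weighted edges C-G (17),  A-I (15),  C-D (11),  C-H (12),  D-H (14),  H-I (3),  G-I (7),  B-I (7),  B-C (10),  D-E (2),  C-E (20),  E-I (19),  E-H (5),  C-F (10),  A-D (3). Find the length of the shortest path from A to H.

10

A few of the A→H routes:
A -> D -> H: 3 + 14 = 17
A -> D -> C -> H: 3 + 11 + 12 = 26
A -> I -> H: 15 + 3 = 18
A -> D -> E -> H: 3 + 2 + 5 = 10
Best route has total 10.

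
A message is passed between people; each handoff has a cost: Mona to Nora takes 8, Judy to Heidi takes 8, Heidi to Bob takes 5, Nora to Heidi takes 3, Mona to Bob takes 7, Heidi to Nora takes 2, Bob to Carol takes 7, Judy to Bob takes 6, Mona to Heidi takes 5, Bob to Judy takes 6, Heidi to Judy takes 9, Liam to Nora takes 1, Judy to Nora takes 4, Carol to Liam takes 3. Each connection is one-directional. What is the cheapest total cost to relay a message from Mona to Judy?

13

Comparing a few candidate routes:
Mona-Bob-Judy: 7 + 6 = 13
Mona-Nora-Heidi-Judy: 8 + 3 + 9 = 20
Mona-Heidi-Bob-Judy: 5 + 5 + 6 = 16
Mona-Heidi-Judy: 5 + 9 = 14
Best route has total 13.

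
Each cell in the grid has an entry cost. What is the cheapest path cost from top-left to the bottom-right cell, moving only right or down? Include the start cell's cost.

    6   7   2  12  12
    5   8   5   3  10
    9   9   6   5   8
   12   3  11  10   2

38

Take r0c0→r0c1→r0c2→r1c2→r1c3→r2c3→r2c4→r3c4 for a total of 6 + 7 + 2 + 5 + 3 + 5 + 8 + 2 = 38.
(Top row then right column would cost 59.)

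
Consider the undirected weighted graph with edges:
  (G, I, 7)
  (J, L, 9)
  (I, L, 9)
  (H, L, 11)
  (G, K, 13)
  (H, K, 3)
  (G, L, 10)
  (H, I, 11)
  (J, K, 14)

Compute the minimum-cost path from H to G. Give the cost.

16

A few of the H→G routes:
H -> L -> G: 11 + 10 = 21
H -> K -> G: 3 + 13 = 16
H -> L -> I -> G: 11 + 9 + 7 = 27
H -> I -> G: 11 + 7 = 18
H -> I -> L -> G: 11 + 9 + 10 = 30
Shortest: 16.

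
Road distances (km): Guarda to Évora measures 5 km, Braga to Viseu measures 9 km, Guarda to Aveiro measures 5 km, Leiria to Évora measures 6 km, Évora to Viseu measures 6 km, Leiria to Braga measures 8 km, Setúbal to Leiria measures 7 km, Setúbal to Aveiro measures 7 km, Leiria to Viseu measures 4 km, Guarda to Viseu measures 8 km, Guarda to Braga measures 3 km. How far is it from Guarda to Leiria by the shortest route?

Comparing a few candidate routes:
Guarda-Braga-Leiria: 3 + 8 = 11
Guarda-Aveiro-Setúbal-Leiria: 5 + 7 + 7 = 19
Guarda-Évora-Leiria: 5 + 6 = 11
Guarda-Viseu-Leiria: 8 + 4 = 12
Guarda-Évora-Viseu-Leiria: 5 + 6 + 4 = 15
Guarda-Braga-Viseu-Leiria: 3 + 9 + 4 = 16
Shortest: 11 km.

11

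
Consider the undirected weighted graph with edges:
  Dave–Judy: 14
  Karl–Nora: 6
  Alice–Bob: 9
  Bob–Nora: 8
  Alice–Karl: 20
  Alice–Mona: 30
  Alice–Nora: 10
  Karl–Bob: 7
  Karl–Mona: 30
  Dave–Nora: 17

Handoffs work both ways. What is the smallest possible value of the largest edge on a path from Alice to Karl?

9

Paths from Alice to Karl:
Alice→Nora→Bob→Karl: max(10, 8, 7) = 10
Alice→Mona→Karl: max(30, 30) = 30
Alice→Bob→Karl: max(9, 7) = 9
Alice→Karl: max(20) = 20
Alice→Bob→Nora→Karl: max(9, 8, 6) = 9
Alice→Nora→Karl: max(10, 6) = 10
Smallest bottleneck: 9.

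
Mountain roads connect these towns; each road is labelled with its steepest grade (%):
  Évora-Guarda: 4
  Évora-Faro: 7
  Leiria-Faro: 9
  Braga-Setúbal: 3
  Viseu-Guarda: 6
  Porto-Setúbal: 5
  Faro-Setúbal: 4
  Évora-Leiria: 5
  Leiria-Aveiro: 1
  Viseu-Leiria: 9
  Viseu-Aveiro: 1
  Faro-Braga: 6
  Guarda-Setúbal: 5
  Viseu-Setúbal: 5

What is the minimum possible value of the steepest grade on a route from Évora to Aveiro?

Comparing a few candidate routes:
Évora-Leiria-Aveiro: max(5, 1) = 5
Évora-Faro-Braga-Setúbal-Guarda-Viseu-Aveiro: max(7, 6, 3, 5, 6, 1) = 7
Évora-Faro-Braga-Setúbal-Viseu-Aveiro: max(7, 6, 3, 5, 1) = 7
Évora-Faro-Setúbal-Guarda-Viseu-Aveiro: max(7, 4, 5, 6, 1) = 7
Évora-Guarda-Setúbal-Viseu-Aveiro: max(4, 5, 5, 1) = 5
Évora-Guarda-Viseu-Aveiro: max(4, 6, 1) = 6
The minimum achievable maximum is 5%.

5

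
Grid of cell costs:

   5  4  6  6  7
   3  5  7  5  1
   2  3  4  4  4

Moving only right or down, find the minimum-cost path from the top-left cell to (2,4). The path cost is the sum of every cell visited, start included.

25

Take (0,0) → (1,0) → (2,0) → (2,1) → (2,2) → (2,3) → (2,4) for a total of 5 + 3 + 2 + 3 + 4 + 4 + 4 = 25.
For comparison, the top-then-right route costs 33.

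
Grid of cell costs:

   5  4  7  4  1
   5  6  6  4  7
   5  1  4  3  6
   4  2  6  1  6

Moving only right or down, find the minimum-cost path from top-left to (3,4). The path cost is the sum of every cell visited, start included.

30

One optimal route is r0c0 -> r0c1 -> r1c1 -> r2c1 -> r2c2 -> r2c3 -> r3c3 -> r3c4.
Its cost is 5 + 4 + 6 + 1 + 4 + 3 + 1 + 6 = 30.
(Top row then right column would cost 40.)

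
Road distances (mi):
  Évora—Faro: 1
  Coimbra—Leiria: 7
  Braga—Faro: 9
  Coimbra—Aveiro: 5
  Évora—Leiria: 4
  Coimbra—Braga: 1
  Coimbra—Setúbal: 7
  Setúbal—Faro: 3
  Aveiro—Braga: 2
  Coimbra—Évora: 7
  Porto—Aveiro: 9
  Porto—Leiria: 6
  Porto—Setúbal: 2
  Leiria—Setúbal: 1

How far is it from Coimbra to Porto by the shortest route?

Comparing a few candidate routes:
Coimbra-Évora-Faro-Setúbal-Porto: 7 + 1 + 3 + 2 = 13
Coimbra-Leiria-Setúbal-Porto: 7 + 1 + 2 = 10
Coimbra-Setúbal-Porto: 7 + 2 = 9
Coimbra-Leiria-Porto: 7 + 6 = 13
Coimbra-Braga-Aveiro-Porto: 1 + 2 + 9 = 12
The minimum is 9 mi.

9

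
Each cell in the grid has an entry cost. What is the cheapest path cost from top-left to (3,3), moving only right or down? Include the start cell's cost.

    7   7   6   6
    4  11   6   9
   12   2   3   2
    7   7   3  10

39

Take r0c0 -> r1c0 -> r1c1 -> r2c1 -> r2c2 -> r2c3 -> r3c3 for a total of 7 + 4 + 11 + 2 + 3 + 2 + 10 = 39.
(Top row then right column would cost 47.)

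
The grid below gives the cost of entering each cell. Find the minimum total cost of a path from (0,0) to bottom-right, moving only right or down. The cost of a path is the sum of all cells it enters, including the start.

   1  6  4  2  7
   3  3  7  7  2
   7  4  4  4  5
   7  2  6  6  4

Path r0c0 → r1c0 → r1c1 → r2c1 → r2c2 → r2c3 → r2c4 → r3c4: 1 + 3 + 3 + 4 + 4 + 4 + 5 + 4 = 28.
For comparison, the top-then-right route costs 31.

28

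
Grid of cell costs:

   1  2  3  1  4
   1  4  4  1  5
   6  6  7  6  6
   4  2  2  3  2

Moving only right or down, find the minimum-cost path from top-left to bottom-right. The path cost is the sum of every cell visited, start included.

Cheapest: r0c0→r0c1→r0c2→r0c3→r1c3→r2c3→r3c3→r3c4
  1 + 2 + 3 + 1 + 1 + 6 + 3 + 2 = 19

19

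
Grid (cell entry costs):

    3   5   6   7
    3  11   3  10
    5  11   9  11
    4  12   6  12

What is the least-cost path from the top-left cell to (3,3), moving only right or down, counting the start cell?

One optimal route is r0c0 r0c1 r0c2 r1c2 r2c2 r3c2 r3c3.
Its cost is 3 + 5 + 6 + 3 + 9 + 6 + 12 = 44.

44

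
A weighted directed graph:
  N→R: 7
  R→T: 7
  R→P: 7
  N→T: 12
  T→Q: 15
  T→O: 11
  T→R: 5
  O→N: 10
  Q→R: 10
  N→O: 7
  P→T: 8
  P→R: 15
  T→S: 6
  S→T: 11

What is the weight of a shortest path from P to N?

Paths from P to N:
P → R → T → O → N: 15 + 7 + 11 + 10 = 43
P → T → O → N: 8 + 11 + 10 = 29
Best route has total 29.

29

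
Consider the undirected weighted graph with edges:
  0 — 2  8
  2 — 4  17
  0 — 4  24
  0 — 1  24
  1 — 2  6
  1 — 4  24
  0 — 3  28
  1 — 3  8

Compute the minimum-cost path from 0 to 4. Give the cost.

Some routes from 0 to 4:
0→1→4: 24 + 24 = 48
0→1→2→4: 24 + 6 + 17 = 47
0→2→1→4: 8 + 6 + 24 = 38
0→2→4: 8 + 17 = 25
0→4: 24
0→3→1→2→4: 28 + 8 + 6 + 17 = 59
Shortest: 24.

24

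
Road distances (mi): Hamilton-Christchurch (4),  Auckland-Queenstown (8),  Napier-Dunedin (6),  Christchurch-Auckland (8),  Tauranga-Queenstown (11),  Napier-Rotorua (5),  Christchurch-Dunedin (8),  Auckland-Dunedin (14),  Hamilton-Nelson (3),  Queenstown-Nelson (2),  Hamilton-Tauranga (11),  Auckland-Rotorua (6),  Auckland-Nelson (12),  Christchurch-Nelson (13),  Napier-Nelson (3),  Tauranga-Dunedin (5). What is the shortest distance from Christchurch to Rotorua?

A few of the Christchurch→Rotorua routes:
Christchurch - Hamilton - Nelson - Napier - Rotorua: 4 + 3 + 3 + 5 = 15
Christchurch - Auckland - Rotorua: 8 + 6 = 14
Christchurch - Dunedin - Napier - Rotorua: 8 + 6 + 5 = 19
Christchurch - Nelson - Napier - Rotorua: 13 + 3 + 5 = 21
Best route has total 14 mi.

14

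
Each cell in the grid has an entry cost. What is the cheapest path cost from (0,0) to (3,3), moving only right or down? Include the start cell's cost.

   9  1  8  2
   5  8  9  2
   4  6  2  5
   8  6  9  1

Path (0,0) (0,1) (0,2) (0,3) (1,3) (2,3) (3,3): 9 + 1 + 8 + 2 + 2 + 5 + 1 = 28.

28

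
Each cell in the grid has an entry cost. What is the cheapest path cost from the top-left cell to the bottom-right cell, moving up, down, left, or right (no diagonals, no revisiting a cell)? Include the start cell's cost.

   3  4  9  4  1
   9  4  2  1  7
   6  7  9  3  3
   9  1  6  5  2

22

Best path: (0,0)→(0,1)→(1,1)→(1,2)→(1,3)→(2,3)→(2,4)→(3,4)
Cost: 3 + 4 + 4 + 2 + 1 + 3 + 3 + 2 = 22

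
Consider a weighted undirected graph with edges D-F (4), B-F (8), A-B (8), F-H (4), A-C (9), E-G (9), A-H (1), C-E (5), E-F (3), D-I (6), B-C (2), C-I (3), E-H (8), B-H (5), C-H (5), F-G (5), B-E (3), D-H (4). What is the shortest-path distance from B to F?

6

A few of the B→F routes:
B→C→E→F: 2 + 5 + 3 = 10
B→A→H→F: 8 + 1 + 4 = 13
B→C→H→F: 2 + 5 + 4 = 11
B→H→F: 5 + 4 = 9
B→E→F: 3 + 3 = 6
B→F: 8
Best route has total 6.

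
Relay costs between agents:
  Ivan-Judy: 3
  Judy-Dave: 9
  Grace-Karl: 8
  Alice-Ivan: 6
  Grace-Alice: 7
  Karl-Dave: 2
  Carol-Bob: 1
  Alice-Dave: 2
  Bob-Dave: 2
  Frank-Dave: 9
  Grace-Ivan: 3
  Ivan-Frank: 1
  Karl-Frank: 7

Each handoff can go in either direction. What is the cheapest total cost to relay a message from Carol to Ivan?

A few of the Carol→Ivan routes:
Carol→Bob→Dave→Karl→Frank→Ivan: 1 + 2 + 2 + 7 + 1 = 13
Carol→Bob→Dave→Alice→Grace→Ivan: 1 + 2 + 2 + 7 + 3 = 15
Carol→Bob→Dave→Frank→Ivan: 1 + 2 + 9 + 1 = 13
Carol→Bob→Dave→Karl→Grace→Ivan: 1 + 2 + 2 + 8 + 3 = 16
Carol→Bob→Dave→Judy→Ivan: 1 + 2 + 9 + 3 = 15
Carol→Bob→Dave→Alice→Ivan: 1 + 2 + 2 + 6 = 11
Best route has total 11.

11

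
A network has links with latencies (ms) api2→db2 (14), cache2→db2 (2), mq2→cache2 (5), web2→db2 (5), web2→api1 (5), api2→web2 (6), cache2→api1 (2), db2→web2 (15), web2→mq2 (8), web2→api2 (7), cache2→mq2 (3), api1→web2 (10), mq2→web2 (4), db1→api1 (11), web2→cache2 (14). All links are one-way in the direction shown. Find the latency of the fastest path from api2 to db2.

Checking several routes:
api2→web2→db2: 6 + 5 = 11
api2→db2: 14
api2→web2→mq2→cache2→db2: 6 + 8 + 5 + 2 = 21
The minimum is 11 ms.

11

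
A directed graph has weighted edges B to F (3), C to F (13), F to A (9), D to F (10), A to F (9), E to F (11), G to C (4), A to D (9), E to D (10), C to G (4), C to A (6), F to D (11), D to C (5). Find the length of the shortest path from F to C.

Routes from F to C:
F - D - C: 11 + 5 = 16
F - A - D - C: 9 + 9 + 5 = 23
The minimum is 16.

16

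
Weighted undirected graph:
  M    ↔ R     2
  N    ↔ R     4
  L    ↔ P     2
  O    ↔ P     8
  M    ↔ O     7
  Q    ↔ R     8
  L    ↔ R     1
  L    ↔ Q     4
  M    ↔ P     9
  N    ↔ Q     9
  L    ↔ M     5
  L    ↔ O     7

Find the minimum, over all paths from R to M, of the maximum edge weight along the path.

2

Comparing a few candidate routes:
R→Q→L→O→M: max(8, 4, 7, 7) = 8
R→L→O→M: max(1, 7, 7) = 7
R→Q→L→P→O→M: max(8, 4, 2, 8, 7) = 8
R→L→P→O→M: max(1, 2, 8, 7) = 8
R→L→M: max(1, 5) = 5
R→M: max(2) = 2
Best route has worst link 2.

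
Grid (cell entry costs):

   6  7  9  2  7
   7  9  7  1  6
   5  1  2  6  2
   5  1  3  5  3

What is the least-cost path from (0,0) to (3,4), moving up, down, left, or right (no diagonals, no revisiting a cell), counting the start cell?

31

Path (0,0) -> (1,0) -> (2,0) -> (2,1) -> (3,1) -> (3,2) -> (3,3) -> (3,4): 6 + 7 + 5 + 1 + 1 + 3 + 5 + 3 = 31.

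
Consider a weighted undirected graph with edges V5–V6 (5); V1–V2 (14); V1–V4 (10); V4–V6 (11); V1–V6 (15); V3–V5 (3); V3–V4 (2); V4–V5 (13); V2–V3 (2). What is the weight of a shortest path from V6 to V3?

A few of the V6→V3 routes:
V6 - V1 - V2 - V3: 15 + 14 + 2 = 31
V6 - V5 - V3: 5 + 3 = 8
V6 - V4 - V5 - V3: 11 + 13 + 3 = 27
V6 - V5 - V4 - V3: 5 + 13 + 2 = 20
V6 - V1 - V4 - V3: 15 + 10 + 2 = 27
V6 - V4 - V3: 11 + 2 = 13
Best route has total 8.

8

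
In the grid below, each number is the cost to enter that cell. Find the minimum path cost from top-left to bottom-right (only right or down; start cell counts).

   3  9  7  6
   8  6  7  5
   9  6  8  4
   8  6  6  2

35

Cheapest: r0c0→r1c0→r1c1→r1c2→r1c3→r2c3→r3c3
  3 + 8 + 6 + 7 + 5 + 4 + 2 = 35
For comparison, the top-then-right route costs 36.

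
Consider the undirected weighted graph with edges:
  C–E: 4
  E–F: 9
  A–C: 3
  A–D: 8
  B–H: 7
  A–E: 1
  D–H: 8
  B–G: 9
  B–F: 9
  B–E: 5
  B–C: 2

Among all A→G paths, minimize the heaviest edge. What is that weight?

9

Comparing a few candidate routes:
A - C - E - F - B - G: max(3, 4, 9, 9, 9) = 9
A - E - C - B - G: max(1, 4, 2, 9) = 9
A - C - B - G: max(3, 2, 9) = 9
A - C - E - B - G: max(3, 4, 5, 9) = 9
A - E - B - G: max(1, 5, 9) = 9
A - D - H - B - G: max(8, 8, 7, 9) = 9
The minimum achievable maximum is 9.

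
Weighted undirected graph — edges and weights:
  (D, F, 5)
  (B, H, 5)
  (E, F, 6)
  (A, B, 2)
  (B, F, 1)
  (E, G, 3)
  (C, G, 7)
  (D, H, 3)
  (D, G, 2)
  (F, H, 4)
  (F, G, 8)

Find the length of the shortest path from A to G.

Some routes from A to G:
A → B → H → D → G: 2 + 5 + 3 + 2 = 12
A → B → F → H → D → G: 2 + 1 + 4 + 3 + 2 = 12
A → B → H → F → D → G: 2 + 5 + 4 + 5 + 2 = 18
A → B → F → D → G: 2 + 1 + 5 + 2 = 10
A → B → F → E → G: 2 + 1 + 6 + 3 = 12
A → B → F → G: 2 + 1 + 8 = 11
The minimum is 10.

10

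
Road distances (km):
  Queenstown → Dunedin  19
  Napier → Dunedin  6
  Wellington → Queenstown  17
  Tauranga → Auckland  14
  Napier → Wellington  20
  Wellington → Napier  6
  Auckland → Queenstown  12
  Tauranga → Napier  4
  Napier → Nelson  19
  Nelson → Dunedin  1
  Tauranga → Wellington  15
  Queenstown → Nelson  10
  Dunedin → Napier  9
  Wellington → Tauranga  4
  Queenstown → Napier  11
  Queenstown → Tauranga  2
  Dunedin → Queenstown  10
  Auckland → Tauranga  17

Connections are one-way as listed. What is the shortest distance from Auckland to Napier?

18

Some routes from Auckland to Napier:
Auckland-Tauranga-Napier: 17 + 4 = 21
Auckland-Queenstown-Napier: 12 + 11 = 23
Auckland-Queenstown-Tauranga-Napier: 12 + 2 + 4 = 18
Auckland-Queenstown-Nelson-Dunedin-Napier: 12 + 10 + 1 + 9 = 32
Shortest: 18 km.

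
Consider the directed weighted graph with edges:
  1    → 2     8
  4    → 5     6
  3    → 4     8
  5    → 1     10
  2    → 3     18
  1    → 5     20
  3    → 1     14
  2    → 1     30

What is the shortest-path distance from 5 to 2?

Routes from 5 to 2:
5 - 1 - 2: 10 + 8 = 18
The minimum is 18.

18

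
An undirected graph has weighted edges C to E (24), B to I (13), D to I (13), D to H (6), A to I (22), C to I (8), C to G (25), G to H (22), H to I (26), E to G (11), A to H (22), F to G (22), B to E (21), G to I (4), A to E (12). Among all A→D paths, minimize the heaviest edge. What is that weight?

A few of the A→D routes:
A -> I -> B -> E -> G -> H -> D: max(22, 13, 21, 11, 22, 6) = 22
A -> I -> G -> H -> D: max(22, 4, 22, 6) = 22
A -> E -> B -> I -> D: max(12, 21, 13, 13) = 21
A -> E -> G -> I -> D: max(12, 11, 4, 13) = 13
Smallest bottleneck: 13.

13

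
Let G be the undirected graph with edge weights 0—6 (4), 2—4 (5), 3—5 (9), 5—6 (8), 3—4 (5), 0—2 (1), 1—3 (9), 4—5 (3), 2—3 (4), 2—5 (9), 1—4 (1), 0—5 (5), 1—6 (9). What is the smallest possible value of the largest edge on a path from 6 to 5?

Comparing a few candidate routes:
6→5: max(8) = 8
6→0→5: max(4, 5) = 5
6→0→2→3→4→5: max(4, 1, 4, 5, 3) = 5
6→1→4→5: max(9, 1, 3) = 9
6→0→2→4→5: max(4, 1, 5, 3) = 5
Smallest bottleneck: 5.

5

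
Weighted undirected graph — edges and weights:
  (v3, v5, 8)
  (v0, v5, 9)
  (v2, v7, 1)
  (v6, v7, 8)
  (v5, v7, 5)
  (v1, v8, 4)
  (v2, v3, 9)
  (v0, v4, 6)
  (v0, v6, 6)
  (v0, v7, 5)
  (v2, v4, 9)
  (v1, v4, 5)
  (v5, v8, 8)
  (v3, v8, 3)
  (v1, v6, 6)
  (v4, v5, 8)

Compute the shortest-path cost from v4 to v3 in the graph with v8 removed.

Comparing a few candidate routes:
v4 -> v0 -> v5 -> v3: 6 + 9 + 8 = 23
v4 -> v0 -> v7 -> v2 -> v3: 6 + 5 + 1 + 9 = 21
v4 -> v5 -> v3: 8 + 8 = 16
v4 -> v2 -> v7 -> v5 -> v3: 9 + 1 + 5 + 8 = 23
v4 -> v2 -> v3: 9 + 9 = 18
Shortest: 16.

16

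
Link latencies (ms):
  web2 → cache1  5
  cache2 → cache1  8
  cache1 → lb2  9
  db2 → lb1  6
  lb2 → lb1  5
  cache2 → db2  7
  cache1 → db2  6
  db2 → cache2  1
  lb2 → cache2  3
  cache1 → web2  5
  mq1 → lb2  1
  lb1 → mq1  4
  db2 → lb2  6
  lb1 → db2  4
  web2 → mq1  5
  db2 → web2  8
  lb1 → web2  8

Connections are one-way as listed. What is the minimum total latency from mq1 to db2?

Candidate routes:
mq1-lb2-cache2-cache1-db2: 1 + 3 + 8 + 6 = 18
mq1-lb2-lb1-web2-cache1-db2: 1 + 5 + 8 + 5 + 6 = 25
mq1-lb2-cache2-db2: 1 + 3 + 7 = 11
mq1-lb2-lb1-db2: 1 + 5 + 4 = 10
The minimum is 10 ms.

10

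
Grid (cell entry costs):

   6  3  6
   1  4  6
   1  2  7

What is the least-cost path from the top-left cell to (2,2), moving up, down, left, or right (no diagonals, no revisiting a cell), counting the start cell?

17

Take [0,0]→[1,0]→[2,0]→[2,1]→[2,2] for a total of 6 + 1 + 1 + 2 + 7 = 17.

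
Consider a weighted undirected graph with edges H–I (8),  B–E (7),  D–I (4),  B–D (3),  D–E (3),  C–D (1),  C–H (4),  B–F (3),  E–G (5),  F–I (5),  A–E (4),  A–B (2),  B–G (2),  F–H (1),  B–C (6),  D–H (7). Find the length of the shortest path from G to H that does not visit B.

13

Some routes from G to H avoiding B:
G→E→D→C→H: 5 + 3 + 1 + 4 = 13
G→E→D→I→F→H: 5 + 3 + 4 + 5 + 1 = 18
G→E→D→H: 5 + 3 + 7 = 15
Best route has total 13.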